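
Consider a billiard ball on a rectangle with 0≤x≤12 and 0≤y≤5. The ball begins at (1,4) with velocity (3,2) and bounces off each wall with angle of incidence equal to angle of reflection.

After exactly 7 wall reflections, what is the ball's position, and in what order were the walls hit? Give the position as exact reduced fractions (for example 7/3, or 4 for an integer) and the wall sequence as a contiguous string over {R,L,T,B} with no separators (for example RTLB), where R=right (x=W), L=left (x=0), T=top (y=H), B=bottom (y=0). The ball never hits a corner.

1. t=1/2 → T at (5/2,5); v=(3,-2)
2. t=5/2 → B at (10,0); v=(3,2)
3. t=2/3 → R at (12,4/3); v=(-3,2)
4. t=11/6 → T at (13/2,5); v=(-3,-2)
5. t=13/6 → L at (0,2/3); v=(3,-2)
6. t=1/3 → B at (1,0); v=(3,2)
7. t=5/2 → T at (17/2,5); v=(3,-2)

Final position: (17/2,5)
Wall sequence: TBRTLBT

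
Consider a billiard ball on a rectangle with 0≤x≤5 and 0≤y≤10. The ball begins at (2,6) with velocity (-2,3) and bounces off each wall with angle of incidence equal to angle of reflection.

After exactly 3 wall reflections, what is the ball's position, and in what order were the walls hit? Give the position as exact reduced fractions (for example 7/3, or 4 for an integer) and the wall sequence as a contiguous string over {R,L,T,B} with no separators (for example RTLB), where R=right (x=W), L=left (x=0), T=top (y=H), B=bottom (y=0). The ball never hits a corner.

Final position: (5,7/2)
Wall sequence: LTR

1. t=1 → L at (0,9); v=(2,3)
2. t=1/3 → T at (2/3,10); v=(2,-3)
3. t=13/6 → R at (5,7/2); v=(-2,-3)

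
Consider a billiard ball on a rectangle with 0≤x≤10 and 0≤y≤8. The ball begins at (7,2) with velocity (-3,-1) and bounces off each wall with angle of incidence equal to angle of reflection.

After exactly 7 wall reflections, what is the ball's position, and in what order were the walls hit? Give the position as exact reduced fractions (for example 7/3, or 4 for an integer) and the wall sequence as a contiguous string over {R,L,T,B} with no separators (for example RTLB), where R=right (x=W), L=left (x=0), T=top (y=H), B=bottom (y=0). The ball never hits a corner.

Final position: (0,7/3)
Wall sequence: BLRLTRL

1. t=2 → B at (1,0); v=(-3,1)
2. t=1/3 → L at (0,1/3); v=(3,1)
3. t=10/3 → R at (10,11/3); v=(-3,1)
4. t=10/3 → L at (0,7); v=(3,1)
5. t=1 → T at (3,8); v=(3,-1)
6. t=7/3 → R at (10,17/3); v=(-3,-1)
7. t=10/3 → L at (0,7/3); v=(3,-1)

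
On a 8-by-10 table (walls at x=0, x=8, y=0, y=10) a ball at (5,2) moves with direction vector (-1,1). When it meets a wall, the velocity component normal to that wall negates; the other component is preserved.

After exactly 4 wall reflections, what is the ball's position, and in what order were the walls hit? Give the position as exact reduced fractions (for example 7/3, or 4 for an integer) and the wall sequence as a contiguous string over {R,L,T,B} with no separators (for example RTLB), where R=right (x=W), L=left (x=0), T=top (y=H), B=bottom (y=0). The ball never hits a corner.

Final position: (3,0)
Wall sequence: LTRB

1. t=5 → L at (0,7); v=(1,1)
2. t=3 → T at (3,10); v=(1,-1)
3. t=5 → R at (8,5); v=(-1,-1)
4. t=5 → B at (3,0); v=(-1,1)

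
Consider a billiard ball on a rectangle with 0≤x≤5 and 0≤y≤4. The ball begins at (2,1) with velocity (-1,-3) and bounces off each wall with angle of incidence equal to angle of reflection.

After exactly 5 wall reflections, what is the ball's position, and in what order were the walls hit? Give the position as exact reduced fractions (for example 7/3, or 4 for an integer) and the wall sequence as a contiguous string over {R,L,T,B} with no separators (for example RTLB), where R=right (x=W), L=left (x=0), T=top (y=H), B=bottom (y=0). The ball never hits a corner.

1. t=1/3 → B at (5/3,0); v=(-1,3)
2. t=4/3 → T at (1/3,4); v=(-1,-3)
3. t=1/3 → L at (0,3); v=(1,-3)
4. t=1 → B at (1,0); v=(1,3)
5. t=4/3 → T at (7/3,4); v=(1,-3)

Final position: (7/3,4)
Wall sequence: BTLBT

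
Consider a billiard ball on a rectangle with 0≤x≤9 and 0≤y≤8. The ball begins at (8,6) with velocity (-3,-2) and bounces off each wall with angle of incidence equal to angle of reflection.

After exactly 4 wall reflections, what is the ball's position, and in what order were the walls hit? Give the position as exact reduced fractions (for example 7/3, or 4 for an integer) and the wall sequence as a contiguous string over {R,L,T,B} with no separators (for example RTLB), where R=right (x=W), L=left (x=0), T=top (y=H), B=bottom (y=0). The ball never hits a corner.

1. t=8/3 → L at (0,2/3); v=(3,-2)
2. t=1/3 → B at (1,0); v=(3,2)
3. t=8/3 → R at (9,16/3); v=(-3,2)
4. t=4/3 → T at (5,8); v=(-3,-2)

Final position: (5,8)
Wall sequence: LBRT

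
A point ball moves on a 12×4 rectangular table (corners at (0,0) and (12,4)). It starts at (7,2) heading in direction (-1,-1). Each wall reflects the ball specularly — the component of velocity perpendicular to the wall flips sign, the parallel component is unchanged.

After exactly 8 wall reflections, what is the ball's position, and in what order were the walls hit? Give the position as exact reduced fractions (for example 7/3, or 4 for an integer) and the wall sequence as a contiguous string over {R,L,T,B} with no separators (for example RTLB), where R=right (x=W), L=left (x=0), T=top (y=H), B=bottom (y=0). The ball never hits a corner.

1. t=2 → B at (5,0); v=(-1,1)
2. t=4 → T at (1,4); v=(-1,-1)
3. t=1 → L at (0,3); v=(1,-1)
4. t=3 → B at (3,0); v=(1,1)
5. t=4 → T at (7,4); v=(1,-1)
6. t=4 → B at (11,0); v=(1,1)
7. t=1 → R at (12,1); v=(-1,1)
8. t=3 → T at (9,4); v=(-1,-1)

Final position: (9,4)
Wall sequence: BTLBTBRT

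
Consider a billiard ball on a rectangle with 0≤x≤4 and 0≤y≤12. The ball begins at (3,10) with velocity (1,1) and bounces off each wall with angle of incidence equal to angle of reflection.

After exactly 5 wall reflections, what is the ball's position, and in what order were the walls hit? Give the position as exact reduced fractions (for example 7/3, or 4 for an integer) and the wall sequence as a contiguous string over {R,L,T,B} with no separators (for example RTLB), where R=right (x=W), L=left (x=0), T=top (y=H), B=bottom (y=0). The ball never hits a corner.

1. t=1 → R at (4,11); v=(-1,1)
2. t=1 → T at (3,12); v=(-1,-1)
3. t=3 → L at (0,9); v=(1,-1)
4. t=4 → R at (4,5); v=(-1,-1)
5. t=4 → L at (0,1); v=(1,-1)

Final position: (0,1)
Wall sequence: RTLRL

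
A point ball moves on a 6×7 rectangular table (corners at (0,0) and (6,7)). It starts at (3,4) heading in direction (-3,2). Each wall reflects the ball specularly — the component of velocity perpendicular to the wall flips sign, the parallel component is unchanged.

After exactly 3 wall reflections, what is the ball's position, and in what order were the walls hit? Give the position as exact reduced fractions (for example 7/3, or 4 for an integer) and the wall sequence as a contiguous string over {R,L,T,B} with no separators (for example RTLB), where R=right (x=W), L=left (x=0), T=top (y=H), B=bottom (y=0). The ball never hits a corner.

Final position: (6,4)
Wall sequence: LTR

1. t=1 → L at (0,6); v=(3,2)
2. t=1/2 → T at (3/2,7); v=(3,-2)
3. t=3/2 → R at (6,4); v=(-3,-2)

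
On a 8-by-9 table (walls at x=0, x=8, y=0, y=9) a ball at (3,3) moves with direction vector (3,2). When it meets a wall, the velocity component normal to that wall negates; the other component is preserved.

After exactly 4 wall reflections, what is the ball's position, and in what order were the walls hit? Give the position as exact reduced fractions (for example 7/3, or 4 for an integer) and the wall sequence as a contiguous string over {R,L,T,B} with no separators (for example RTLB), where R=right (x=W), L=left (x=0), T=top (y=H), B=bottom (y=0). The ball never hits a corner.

Final position: (8,1)
Wall sequence: RTLR

1. t=5/3 → R at (8,19/3); v=(-3,2)
2. t=4/3 → T at (4,9); v=(-3,-2)
3. t=4/3 → L at (0,19/3); v=(3,-2)
4. t=8/3 → R at (8,1); v=(-3,-2)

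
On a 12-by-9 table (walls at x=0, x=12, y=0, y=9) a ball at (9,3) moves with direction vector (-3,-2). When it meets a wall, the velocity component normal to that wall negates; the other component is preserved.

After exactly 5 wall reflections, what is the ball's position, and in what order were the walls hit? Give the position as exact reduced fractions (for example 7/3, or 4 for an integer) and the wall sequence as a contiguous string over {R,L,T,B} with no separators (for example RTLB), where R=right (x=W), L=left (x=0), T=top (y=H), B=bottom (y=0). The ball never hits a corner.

1. t=3/2 → B at (9/2,0); v=(-3,2)
2. t=3/2 → L at (0,3); v=(3,2)
3. t=3 → T at (9,9); v=(3,-2)
4. t=1 → R at (12,7); v=(-3,-2)
5. t=7/2 → B at (3/2,0); v=(-3,2)

Final position: (3/2,0)
Wall sequence: BLTRB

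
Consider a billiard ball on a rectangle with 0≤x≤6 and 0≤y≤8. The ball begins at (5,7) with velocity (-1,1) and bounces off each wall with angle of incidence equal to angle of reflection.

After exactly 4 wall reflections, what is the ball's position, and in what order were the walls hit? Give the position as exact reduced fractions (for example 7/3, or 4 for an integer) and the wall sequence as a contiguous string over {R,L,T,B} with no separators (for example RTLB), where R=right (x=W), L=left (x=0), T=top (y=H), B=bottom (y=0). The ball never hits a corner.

Final position: (6,2)
Wall sequence: TLBR

1. t=1 → T at (4,8); v=(-1,-1)
2. t=4 → L at (0,4); v=(1,-1)
3. t=4 → B at (4,0); v=(1,1)
4. t=2 → R at (6,2); v=(-1,1)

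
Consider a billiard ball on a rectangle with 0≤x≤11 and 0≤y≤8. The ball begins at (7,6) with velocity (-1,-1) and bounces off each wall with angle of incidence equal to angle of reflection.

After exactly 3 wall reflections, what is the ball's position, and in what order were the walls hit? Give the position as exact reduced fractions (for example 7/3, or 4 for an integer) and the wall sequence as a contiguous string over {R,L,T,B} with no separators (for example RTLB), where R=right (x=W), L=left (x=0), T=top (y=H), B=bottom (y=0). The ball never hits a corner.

1. t=6 → B at (1,0); v=(-1,1)
2. t=1 → L at (0,1); v=(1,1)
3. t=7 → T at (7,8); v=(1,-1)

Final position: (7,8)
Wall sequence: BLT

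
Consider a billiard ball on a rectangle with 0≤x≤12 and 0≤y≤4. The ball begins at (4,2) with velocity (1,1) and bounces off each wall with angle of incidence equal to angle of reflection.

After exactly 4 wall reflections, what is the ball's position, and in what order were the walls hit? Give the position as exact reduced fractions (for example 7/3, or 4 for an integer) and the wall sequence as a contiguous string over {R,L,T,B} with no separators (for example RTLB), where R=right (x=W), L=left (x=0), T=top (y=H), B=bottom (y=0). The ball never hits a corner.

Final position: (10,4)
Wall sequence: TBRT

1. t=2 → T at (6,4); v=(1,-1)
2. t=4 → B at (10,0); v=(1,1)
3. t=2 → R at (12,2); v=(-1,1)
4. t=2 → T at (10,4); v=(-1,-1)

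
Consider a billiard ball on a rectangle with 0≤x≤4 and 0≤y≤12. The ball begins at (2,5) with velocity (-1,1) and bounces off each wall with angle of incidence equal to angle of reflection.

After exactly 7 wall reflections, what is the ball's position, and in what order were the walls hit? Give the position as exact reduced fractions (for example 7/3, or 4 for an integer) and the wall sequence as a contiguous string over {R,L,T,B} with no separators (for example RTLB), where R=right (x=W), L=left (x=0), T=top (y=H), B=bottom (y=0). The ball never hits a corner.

Final position: (1,0)
Wall sequence: LRTLRLB

1. t=2 → L at (0,7); v=(1,1)
2. t=4 → R at (4,11); v=(-1,1)
3. t=1 → T at (3,12); v=(-1,-1)
4. t=3 → L at (0,9); v=(1,-1)
5. t=4 → R at (4,5); v=(-1,-1)
6. t=4 → L at (0,1); v=(1,-1)
7. t=1 → B at (1,0); v=(1,1)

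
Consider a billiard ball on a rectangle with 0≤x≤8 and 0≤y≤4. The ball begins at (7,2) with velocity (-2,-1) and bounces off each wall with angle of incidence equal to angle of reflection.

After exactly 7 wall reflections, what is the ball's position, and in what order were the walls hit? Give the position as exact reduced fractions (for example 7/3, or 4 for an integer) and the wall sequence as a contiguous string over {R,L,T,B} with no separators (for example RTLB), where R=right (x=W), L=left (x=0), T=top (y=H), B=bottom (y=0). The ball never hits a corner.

Final position: (5,4)
Wall sequence: BLTRBLT

1. t=2 → B at (3,0); v=(-2,1)
2. t=3/2 → L at (0,3/2); v=(2,1)
3. t=5/2 → T at (5,4); v=(2,-1)
4. t=3/2 → R at (8,5/2); v=(-2,-1)
5. t=5/2 → B at (3,0); v=(-2,1)
6. t=3/2 → L at (0,3/2); v=(2,1)
7. t=5/2 → T at (5,4); v=(2,-1)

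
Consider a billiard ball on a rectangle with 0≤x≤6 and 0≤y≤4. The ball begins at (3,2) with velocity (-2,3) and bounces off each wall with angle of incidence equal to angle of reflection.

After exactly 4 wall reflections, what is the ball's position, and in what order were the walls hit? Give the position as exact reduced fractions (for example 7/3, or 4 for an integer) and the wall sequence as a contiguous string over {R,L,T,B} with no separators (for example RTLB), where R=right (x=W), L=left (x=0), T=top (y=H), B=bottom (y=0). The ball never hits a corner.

Final position: (11/3,4)
Wall sequence: TLBT

1. t=2/3 → T at (5/3,4); v=(-2,-3)
2. t=5/6 → L at (0,3/2); v=(2,-3)
3. t=1/2 → B at (1,0); v=(2,3)
4. t=4/3 → T at (11/3,4); v=(2,-3)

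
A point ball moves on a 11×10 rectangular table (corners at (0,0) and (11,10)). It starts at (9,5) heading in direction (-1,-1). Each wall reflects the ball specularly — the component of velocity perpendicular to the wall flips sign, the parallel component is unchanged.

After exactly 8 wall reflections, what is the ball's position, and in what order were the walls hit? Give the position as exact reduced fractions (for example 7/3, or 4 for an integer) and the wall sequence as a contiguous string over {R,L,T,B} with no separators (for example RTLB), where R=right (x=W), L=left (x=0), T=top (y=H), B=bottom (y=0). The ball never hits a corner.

Final position: (11,3)
Wall sequence: BLTRBLTR

1. t=5 → B at (4,0); v=(-1,1)
2. t=4 → L at (0,4); v=(1,1)
3. t=6 → T at (6,10); v=(1,-1)
4. t=5 → R at (11,5); v=(-1,-1)
5. t=5 → B at (6,0); v=(-1,1)
6. t=6 → L at (0,6); v=(1,1)
7. t=4 → T at (4,10); v=(1,-1)
8. t=7 → R at (11,3); v=(-1,-1)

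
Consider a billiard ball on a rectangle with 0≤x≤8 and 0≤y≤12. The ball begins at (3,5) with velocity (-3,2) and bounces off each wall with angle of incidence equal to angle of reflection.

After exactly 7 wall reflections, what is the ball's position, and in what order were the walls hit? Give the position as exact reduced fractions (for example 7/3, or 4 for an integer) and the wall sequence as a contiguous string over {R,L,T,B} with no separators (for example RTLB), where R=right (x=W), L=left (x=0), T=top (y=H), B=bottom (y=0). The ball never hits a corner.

Final position: (0,13/3)
Wall sequence: LTRLRBL

1. t=1 → L at (0,7); v=(3,2)
2. t=5/2 → T at (15/2,12); v=(3,-2)
3. t=1/6 → R at (8,35/3); v=(-3,-2)
4. t=8/3 → L at (0,19/3); v=(3,-2)
5. t=8/3 → R at (8,1); v=(-3,-2)
6. t=1/2 → B at (13/2,0); v=(-3,2)
7. t=13/6 → L at (0,13/3); v=(3,2)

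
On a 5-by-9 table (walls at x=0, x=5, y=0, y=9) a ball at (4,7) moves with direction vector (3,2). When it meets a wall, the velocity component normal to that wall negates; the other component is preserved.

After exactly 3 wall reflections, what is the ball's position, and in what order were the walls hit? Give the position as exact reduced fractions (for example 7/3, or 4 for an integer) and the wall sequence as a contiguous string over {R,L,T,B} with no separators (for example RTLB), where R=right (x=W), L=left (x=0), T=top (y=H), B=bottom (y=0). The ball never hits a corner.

Final position: (0,7)
Wall sequence: RTL

1. t=1/3 → R at (5,23/3); v=(-3,2)
2. t=2/3 → T at (3,9); v=(-3,-2)
3. t=1 → L at (0,7); v=(3,-2)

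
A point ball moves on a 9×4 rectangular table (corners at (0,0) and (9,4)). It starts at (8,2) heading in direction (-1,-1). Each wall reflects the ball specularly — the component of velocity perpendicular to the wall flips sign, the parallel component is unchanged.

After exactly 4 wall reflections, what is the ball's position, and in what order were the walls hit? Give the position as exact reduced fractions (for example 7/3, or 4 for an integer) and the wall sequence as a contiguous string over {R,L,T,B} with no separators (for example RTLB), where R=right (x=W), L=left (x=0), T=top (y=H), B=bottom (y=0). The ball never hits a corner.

Final position: (2,0)
Wall sequence: BTLB

1. t=2 → B at (6,0); v=(-1,1)
2. t=4 → T at (2,4); v=(-1,-1)
3. t=2 → L at (0,2); v=(1,-1)
4. t=2 → B at (2,0); v=(1,1)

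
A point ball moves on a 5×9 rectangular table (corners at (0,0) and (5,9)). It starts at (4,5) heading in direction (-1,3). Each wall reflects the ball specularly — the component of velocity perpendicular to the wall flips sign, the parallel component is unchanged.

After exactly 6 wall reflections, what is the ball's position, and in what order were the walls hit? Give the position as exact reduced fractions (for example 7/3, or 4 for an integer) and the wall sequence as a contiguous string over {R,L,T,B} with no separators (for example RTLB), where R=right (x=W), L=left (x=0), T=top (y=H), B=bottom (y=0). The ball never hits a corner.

Final position: (11/3,0)
Wall sequence: TLBTRB

1. t=4/3 → T at (8/3,9); v=(-1,-3)
2. t=8/3 → L at (0,1); v=(1,-3)
3. t=1/3 → B at (1/3,0); v=(1,3)
4. t=3 → T at (10/3,9); v=(1,-3)
5. t=5/3 → R at (5,4); v=(-1,-3)
6. t=4/3 → B at (11/3,0); v=(-1,3)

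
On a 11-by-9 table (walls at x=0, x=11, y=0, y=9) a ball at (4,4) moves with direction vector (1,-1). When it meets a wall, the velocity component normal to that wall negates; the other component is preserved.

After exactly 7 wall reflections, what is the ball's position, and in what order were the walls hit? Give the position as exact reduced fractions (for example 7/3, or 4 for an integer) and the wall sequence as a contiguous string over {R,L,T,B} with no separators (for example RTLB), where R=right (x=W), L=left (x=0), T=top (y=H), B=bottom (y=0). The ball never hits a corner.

Final position: (9,9)
Wall sequence: BRTLBRT

1. t=4 → B at (8,0); v=(1,1)
2. t=3 → R at (11,3); v=(-1,1)
3. t=6 → T at (5,9); v=(-1,-1)
4. t=5 → L at (0,4); v=(1,-1)
5. t=4 → B at (4,0); v=(1,1)
6. t=7 → R at (11,7); v=(-1,1)
7. t=2 → T at (9,9); v=(-1,-1)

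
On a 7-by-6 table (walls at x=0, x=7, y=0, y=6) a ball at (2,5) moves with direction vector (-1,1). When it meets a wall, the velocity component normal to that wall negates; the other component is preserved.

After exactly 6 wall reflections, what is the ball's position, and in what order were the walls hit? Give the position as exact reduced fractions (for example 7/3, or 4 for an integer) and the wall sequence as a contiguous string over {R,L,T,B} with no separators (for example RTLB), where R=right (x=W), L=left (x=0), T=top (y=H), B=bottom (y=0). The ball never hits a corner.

1. t=1 → T at (1,6); v=(-1,-1)
2. t=1 → L at (0,5); v=(1,-1)
3. t=5 → B at (5,0); v=(1,1)
4. t=2 → R at (7,2); v=(-1,1)
5. t=4 → T at (3,6); v=(-1,-1)
6. t=3 → L at (0,3); v=(1,-1)

Final position: (0,3)
Wall sequence: TLBRTL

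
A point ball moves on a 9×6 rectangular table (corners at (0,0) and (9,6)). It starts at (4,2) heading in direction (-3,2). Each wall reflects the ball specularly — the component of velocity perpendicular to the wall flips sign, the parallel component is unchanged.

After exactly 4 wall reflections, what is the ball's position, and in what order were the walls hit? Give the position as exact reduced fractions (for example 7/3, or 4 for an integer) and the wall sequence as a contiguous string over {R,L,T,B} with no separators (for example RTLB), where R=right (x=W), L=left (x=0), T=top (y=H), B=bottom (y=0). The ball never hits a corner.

1. t=4/3 → L at (0,14/3); v=(3,2)
2. t=2/3 → T at (2,6); v=(3,-2)
3. t=7/3 → R at (9,4/3); v=(-3,-2)
4. t=2/3 → B at (7,0); v=(-3,2)

Final position: (7,0)
Wall sequence: LTRB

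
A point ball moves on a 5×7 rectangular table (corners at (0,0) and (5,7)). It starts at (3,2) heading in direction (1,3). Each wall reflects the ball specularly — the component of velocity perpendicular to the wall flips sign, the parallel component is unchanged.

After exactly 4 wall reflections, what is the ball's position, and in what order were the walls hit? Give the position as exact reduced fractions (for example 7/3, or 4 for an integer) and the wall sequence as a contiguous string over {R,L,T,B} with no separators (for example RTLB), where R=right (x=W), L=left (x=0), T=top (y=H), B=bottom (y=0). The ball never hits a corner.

Final position: (2/3,7)
Wall sequence: TRBT

1. t=5/3 → T at (14/3,7); v=(1,-3)
2. t=1/3 → R at (5,6); v=(-1,-3)
3. t=2 → B at (3,0); v=(-1,3)
4. t=7/3 → T at (2/3,7); v=(-1,-3)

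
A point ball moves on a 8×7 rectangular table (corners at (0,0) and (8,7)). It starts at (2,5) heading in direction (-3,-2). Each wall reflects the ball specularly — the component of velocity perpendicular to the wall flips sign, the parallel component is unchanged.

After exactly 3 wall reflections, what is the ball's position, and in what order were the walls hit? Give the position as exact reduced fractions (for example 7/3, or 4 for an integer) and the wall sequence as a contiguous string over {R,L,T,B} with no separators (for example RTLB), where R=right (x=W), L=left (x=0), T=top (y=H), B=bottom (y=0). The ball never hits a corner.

Final position: (8,5/3)
Wall sequence: LBR

1. t=2/3 → L at (0,11/3); v=(3,-2)
2. t=11/6 → B at (11/2,0); v=(3,2)
3. t=5/6 → R at (8,5/3); v=(-3,2)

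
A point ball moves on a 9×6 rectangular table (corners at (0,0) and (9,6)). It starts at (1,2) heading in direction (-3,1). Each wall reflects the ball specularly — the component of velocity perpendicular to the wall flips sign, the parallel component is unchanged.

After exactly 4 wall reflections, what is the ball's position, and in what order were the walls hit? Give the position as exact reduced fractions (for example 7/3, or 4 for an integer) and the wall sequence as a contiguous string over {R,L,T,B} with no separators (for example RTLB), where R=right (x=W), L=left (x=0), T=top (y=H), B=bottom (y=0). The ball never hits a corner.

Final position: (0,11/3)
Wall sequence: LRTL

1. t=1/3 → L at (0,7/3); v=(3,1)
2. t=3 → R at (9,16/3); v=(-3,1)
3. t=2/3 → T at (7,6); v=(-3,-1)
4. t=7/3 → L at (0,11/3); v=(3,-1)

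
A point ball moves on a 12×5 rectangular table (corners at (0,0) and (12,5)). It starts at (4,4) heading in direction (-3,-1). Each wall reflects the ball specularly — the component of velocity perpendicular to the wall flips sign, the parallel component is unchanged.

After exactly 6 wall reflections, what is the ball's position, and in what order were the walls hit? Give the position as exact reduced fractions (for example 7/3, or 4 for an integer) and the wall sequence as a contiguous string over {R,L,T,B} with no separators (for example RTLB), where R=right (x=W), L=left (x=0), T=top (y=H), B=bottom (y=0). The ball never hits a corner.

1. t=4/3 → L at (0,8/3); v=(3,-1)
2. t=8/3 → B at (8,0); v=(3,1)
3. t=4/3 → R at (12,4/3); v=(-3,1)
4. t=11/3 → T at (1,5); v=(-3,-1)
5. t=1/3 → L at (0,14/3); v=(3,-1)
6. t=4 → R at (12,2/3); v=(-3,-1)

Final position: (12,2/3)
Wall sequence: LBRTLR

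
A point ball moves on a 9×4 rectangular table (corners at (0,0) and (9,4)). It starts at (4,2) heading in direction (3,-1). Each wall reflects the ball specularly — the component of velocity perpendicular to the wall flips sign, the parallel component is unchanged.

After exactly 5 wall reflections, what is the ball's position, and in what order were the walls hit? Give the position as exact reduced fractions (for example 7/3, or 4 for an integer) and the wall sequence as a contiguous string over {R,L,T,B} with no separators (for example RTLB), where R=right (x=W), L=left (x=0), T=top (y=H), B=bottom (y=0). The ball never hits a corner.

Final position: (9,7/3)
Wall sequence: RBLTR

1. t=5/3 → R at (9,1/3); v=(-3,-1)
2. t=1/3 → B at (8,0); v=(-3,1)
3. t=8/3 → L at (0,8/3); v=(3,1)
4. t=4/3 → T at (4,4); v=(3,-1)
5. t=5/3 → R at (9,7/3); v=(-3,-1)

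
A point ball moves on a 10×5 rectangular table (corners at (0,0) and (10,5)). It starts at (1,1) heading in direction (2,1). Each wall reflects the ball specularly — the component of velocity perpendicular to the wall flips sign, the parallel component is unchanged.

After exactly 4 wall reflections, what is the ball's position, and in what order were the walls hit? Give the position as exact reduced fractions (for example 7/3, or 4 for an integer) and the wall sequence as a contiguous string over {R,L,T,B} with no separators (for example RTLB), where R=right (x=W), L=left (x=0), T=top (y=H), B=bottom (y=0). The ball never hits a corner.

1. t=4 → T at (9,5); v=(2,-1)
2. t=1/2 → R at (10,9/2); v=(-2,-1)
3. t=9/2 → B at (1,0); v=(-2,1)
4. t=1/2 → L at (0,1/2); v=(2,1)

Final position: (0,1/2)
Wall sequence: TRBL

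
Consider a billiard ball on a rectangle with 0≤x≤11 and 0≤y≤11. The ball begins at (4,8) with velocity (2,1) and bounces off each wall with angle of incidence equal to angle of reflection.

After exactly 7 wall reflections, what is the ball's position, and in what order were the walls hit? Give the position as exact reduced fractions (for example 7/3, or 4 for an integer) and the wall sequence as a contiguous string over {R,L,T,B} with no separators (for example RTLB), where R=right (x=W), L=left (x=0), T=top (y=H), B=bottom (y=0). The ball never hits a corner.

Final position: (10,11)
Wall sequence: TRLBRLT

1. t=3 → T at (10,11); v=(2,-1)
2. t=1/2 → R at (11,21/2); v=(-2,-1)
3. t=11/2 → L at (0,5); v=(2,-1)
4. t=5 → B at (10,0); v=(2,1)
5. t=1/2 → R at (11,1/2); v=(-2,1)
6. t=11/2 → L at (0,6); v=(2,1)
7. t=5 → T at (10,11); v=(2,-1)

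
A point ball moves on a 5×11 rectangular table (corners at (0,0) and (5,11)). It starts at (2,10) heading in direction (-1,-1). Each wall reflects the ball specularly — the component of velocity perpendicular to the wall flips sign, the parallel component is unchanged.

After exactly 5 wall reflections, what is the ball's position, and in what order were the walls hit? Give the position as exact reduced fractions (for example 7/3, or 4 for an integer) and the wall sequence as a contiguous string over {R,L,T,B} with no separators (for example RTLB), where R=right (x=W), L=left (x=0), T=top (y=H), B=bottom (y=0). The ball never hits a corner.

1. t=2 → L at (0,8); v=(1,-1)
2. t=5 → R at (5,3); v=(-1,-1)
3. t=3 → B at (2,0); v=(-1,1)
4. t=2 → L at (0,2); v=(1,1)
5. t=5 → R at (5,7); v=(-1,1)

Final position: (5,7)
Wall sequence: LRBLR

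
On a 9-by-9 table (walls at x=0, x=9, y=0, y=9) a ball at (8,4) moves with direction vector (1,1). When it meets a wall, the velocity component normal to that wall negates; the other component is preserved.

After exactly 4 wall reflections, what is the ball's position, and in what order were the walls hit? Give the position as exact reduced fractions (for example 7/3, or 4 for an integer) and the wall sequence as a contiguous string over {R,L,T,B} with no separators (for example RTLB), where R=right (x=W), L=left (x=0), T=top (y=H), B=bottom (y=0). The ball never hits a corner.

Final position: (4,0)
Wall sequence: RTLB

1. t=1 → R at (9,5); v=(-1,1)
2. t=4 → T at (5,9); v=(-1,-1)
3. t=5 → L at (0,4); v=(1,-1)
4. t=4 → B at (4,0); v=(1,1)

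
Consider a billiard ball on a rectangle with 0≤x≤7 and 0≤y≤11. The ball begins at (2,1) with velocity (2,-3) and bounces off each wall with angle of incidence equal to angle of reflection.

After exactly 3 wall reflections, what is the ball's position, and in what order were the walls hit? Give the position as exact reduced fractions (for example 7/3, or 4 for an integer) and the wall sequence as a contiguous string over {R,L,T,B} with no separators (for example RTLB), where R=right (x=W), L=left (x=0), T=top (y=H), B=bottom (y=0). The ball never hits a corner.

Final position: (4,11)
Wall sequence: BRT

1. t=1/3 → B at (8/3,0); v=(2,3)
2. t=13/6 → R at (7,13/2); v=(-2,3)
3. t=3/2 → T at (4,11); v=(-2,-3)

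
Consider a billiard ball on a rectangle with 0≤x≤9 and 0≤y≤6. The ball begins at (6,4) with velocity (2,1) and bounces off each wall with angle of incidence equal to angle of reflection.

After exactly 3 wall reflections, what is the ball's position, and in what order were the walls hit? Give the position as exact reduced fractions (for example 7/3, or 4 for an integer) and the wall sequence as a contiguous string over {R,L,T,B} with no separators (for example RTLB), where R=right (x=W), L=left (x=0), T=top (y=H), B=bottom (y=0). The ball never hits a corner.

Final position: (0,2)
Wall sequence: RTL

1. t=3/2 → R at (9,11/2); v=(-2,1)
2. t=1/2 → T at (8,6); v=(-2,-1)
3. t=4 → L at (0,2); v=(2,-1)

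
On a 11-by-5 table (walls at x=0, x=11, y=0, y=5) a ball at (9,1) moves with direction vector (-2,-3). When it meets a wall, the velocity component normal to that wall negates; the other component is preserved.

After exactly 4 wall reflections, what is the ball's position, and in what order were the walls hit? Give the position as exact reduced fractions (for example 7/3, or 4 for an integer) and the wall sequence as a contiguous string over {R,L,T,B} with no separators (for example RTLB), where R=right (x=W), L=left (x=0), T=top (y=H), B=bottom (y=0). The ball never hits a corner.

1. t=1/3 → B at (25/3,0); v=(-2,3)
2. t=5/3 → T at (5,5); v=(-2,-3)
3. t=5/3 → B at (5/3,0); v=(-2,3)
4. t=5/6 → L at (0,5/2); v=(2,3)

Final position: (0,5/2)
Wall sequence: BTBL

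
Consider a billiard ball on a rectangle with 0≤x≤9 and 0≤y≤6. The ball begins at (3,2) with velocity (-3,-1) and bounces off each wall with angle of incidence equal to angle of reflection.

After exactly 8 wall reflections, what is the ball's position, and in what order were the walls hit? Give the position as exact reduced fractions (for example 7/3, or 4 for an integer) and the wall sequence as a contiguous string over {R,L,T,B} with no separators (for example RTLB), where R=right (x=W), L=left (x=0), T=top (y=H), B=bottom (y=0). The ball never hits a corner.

Final position: (3,0)
Wall sequence: LBRLTRLB

1. t=1 → L at (0,1); v=(3,-1)
2. t=1 → B at (3,0); v=(3,1)
3. t=2 → R at (9,2); v=(-3,1)
4. t=3 → L at (0,5); v=(3,1)
5. t=1 → T at (3,6); v=(3,-1)
6. t=2 → R at (9,4); v=(-3,-1)
7. t=3 → L at (0,1); v=(3,-1)
8. t=1 → B at (3,0); v=(3,1)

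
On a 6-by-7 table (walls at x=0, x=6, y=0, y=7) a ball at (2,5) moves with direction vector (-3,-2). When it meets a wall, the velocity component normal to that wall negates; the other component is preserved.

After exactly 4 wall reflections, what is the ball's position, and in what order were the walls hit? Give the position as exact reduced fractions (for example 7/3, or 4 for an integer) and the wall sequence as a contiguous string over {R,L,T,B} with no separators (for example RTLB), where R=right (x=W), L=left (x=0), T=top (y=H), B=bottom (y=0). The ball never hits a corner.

Final position: (0,13/3)
Wall sequence: LBRL

1. t=2/3 → L at (0,11/3); v=(3,-2)
2. t=11/6 → B at (11/2,0); v=(3,2)
3. t=1/6 → R at (6,1/3); v=(-3,2)
4. t=2 → L at (0,13/3); v=(3,2)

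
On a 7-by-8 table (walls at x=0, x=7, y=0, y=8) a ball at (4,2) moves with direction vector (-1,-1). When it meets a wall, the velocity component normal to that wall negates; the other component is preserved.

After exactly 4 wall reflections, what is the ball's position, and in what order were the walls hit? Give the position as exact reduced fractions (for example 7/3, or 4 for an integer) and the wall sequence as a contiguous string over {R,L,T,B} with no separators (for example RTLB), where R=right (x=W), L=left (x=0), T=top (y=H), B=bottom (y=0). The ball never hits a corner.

Final position: (7,7)
Wall sequence: BLTR

1. t=2 → B at (2,0); v=(-1,1)
2. t=2 → L at (0,2); v=(1,1)
3. t=6 → T at (6,8); v=(1,-1)
4. t=1 → R at (7,7); v=(-1,-1)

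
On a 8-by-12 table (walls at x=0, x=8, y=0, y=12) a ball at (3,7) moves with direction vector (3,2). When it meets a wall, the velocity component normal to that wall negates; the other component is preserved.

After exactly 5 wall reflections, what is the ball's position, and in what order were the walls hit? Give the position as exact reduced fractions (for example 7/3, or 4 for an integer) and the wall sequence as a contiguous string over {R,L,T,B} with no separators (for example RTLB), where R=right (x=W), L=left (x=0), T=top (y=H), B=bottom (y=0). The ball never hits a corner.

Final position: (7/2,0)
Wall sequence: RTLRB

1. t=5/3 → R at (8,31/3); v=(-3,2)
2. t=5/6 → T at (11/2,12); v=(-3,-2)
3. t=11/6 → L at (0,25/3); v=(3,-2)
4. t=8/3 → R at (8,3); v=(-3,-2)
5. t=3/2 → B at (7/2,0); v=(-3,2)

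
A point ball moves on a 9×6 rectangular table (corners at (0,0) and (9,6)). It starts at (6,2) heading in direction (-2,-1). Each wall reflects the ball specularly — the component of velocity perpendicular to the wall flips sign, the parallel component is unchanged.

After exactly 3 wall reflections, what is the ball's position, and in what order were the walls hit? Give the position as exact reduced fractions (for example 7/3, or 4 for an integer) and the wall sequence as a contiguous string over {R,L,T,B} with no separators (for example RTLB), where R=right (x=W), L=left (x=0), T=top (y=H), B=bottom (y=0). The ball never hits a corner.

Final position: (9,11/2)
Wall sequence: BLR

1. t=2 → B at (2,0); v=(-2,1)
2. t=1 → L at (0,1); v=(2,1)
3. t=9/2 → R at (9,11/2); v=(-2,1)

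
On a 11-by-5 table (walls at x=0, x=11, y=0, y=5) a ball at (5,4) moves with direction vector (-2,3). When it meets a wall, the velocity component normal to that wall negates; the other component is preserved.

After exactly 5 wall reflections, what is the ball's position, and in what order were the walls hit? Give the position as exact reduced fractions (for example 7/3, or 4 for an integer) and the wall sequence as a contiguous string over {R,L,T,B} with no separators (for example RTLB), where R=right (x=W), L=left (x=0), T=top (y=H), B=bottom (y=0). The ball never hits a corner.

Final position: (17/3,0)
Wall sequence: TBLTB

1. t=1/3 → T at (13/3,5); v=(-2,-3)
2. t=5/3 → B at (1,0); v=(-2,3)
3. t=1/2 → L at (0,3/2); v=(2,3)
4. t=7/6 → T at (7/3,5); v=(2,-3)
5. t=5/3 → B at (17/3,0); v=(2,3)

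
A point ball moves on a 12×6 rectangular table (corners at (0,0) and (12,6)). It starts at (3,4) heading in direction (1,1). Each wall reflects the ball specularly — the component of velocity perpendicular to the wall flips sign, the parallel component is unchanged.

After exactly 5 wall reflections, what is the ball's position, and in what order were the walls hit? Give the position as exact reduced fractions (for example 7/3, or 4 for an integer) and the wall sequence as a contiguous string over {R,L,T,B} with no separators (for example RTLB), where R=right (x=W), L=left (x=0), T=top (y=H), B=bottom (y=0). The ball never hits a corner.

Final position: (1,0)
Wall sequence: TBRTB

1. t=2 → T at (5,6); v=(1,-1)
2. t=6 → B at (11,0); v=(1,1)
3. t=1 → R at (12,1); v=(-1,1)
4. t=5 → T at (7,6); v=(-1,-1)
5. t=6 → B at (1,0); v=(-1,1)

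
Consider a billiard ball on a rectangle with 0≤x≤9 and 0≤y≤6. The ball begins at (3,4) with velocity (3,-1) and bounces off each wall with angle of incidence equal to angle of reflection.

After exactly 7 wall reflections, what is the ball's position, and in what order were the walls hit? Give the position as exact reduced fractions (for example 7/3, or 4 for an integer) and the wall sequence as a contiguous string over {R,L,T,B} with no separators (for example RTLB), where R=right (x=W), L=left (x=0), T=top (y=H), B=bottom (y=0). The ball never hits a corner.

1. t=2 → R at (9,2); v=(-3,-1)
2. t=2 → B at (3,0); v=(-3,1)
3. t=1 → L at (0,1); v=(3,1)
4. t=3 → R at (9,4); v=(-3,1)
5. t=2 → T at (3,6); v=(-3,-1)
6. t=1 → L at (0,5); v=(3,-1)
7. t=3 → R at (9,2); v=(-3,-1)

Final position: (9,2)
Wall sequence: RBLRTLR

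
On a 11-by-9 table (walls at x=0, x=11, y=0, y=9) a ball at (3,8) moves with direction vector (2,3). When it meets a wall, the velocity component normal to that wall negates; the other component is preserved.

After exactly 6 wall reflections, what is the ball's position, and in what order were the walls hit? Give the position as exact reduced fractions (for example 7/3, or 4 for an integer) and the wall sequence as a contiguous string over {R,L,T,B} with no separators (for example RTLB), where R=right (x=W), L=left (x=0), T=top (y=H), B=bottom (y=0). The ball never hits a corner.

1. t=1/3 → T at (11/3,9); v=(2,-3)
2. t=3 → B at (29/3,0); v=(2,3)
3. t=2/3 → R at (11,2); v=(-2,3)
4. t=7/3 → T at (19/3,9); v=(-2,-3)
5. t=3 → B at (1/3,0); v=(-2,3)
6. t=1/6 → L at (0,1/2); v=(2,3)

Final position: (0,1/2)
Wall sequence: TBRTBL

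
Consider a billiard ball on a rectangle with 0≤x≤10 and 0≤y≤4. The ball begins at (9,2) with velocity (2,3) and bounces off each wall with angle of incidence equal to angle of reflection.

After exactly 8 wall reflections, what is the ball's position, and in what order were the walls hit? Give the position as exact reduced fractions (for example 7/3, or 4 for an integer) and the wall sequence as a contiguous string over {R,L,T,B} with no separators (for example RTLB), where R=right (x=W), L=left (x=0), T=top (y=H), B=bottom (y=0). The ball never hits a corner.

1. t=1/2 → R at (10,7/2); v=(-2,3)
2. t=1/6 → T at (29/3,4); v=(-2,-3)
3. t=4/3 → B at (7,0); v=(-2,3)
4. t=4/3 → T at (13/3,4); v=(-2,-3)
5. t=4/3 → B at (5/3,0); v=(-2,3)
6. t=5/6 → L at (0,5/2); v=(2,3)
7. t=1/2 → T at (1,4); v=(2,-3)
8. t=4/3 → B at (11/3,0); v=(2,3)

Final position: (11/3,0)
Wall sequence: RTBTBLTB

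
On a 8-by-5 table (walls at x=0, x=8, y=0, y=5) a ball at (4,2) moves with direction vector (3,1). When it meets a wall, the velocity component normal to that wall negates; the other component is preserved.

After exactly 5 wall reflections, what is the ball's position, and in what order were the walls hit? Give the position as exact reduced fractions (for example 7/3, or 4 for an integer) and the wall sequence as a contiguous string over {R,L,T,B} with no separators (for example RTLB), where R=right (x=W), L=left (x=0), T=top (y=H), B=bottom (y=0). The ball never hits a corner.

1. t=4/3 → R at (8,10/3); v=(-3,1)
2. t=5/3 → T at (3,5); v=(-3,-1)
3. t=1 → L at (0,4); v=(3,-1)
4. t=8/3 → R at (8,4/3); v=(-3,-1)
5. t=4/3 → B at (4,0); v=(-3,1)

Final position: (4,0)
Wall sequence: RTLRB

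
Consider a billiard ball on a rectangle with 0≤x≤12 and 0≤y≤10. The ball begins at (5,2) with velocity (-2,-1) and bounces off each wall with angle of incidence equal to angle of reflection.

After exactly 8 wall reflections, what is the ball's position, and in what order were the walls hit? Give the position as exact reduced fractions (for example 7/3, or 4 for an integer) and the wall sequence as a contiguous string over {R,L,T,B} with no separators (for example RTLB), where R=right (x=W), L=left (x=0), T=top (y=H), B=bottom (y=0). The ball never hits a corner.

1. t=2 → B at (1,0); v=(-2,1)
2. t=1/2 → L at (0,1/2); v=(2,1)
3. t=6 → R at (12,13/2); v=(-2,1)
4. t=7/2 → T at (5,10); v=(-2,-1)
5. t=5/2 → L at (0,15/2); v=(2,-1)
6. t=6 → R at (12,3/2); v=(-2,-1)
7. t=3/2 → B at (9,0); v=(-2,1)
8. t=9/2 → L at (0,9/2); v=(2,1)

Final position: (0,9/2)
Wall sequence: BLRTLRBL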